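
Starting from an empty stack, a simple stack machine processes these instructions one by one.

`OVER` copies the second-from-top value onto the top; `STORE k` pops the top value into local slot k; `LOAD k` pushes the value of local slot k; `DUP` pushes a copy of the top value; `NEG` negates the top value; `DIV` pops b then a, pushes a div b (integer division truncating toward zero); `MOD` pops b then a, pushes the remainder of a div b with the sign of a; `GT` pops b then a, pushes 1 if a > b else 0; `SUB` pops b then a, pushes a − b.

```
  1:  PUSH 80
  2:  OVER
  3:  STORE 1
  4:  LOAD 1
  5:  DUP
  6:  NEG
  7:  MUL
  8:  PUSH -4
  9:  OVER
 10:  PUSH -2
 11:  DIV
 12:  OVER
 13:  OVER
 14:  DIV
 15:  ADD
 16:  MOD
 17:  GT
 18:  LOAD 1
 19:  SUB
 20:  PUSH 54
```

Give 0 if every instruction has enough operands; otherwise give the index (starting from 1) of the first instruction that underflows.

2

PUSH 80 → [80]
OVER  — needs 2 operands, stack has 1 → underflow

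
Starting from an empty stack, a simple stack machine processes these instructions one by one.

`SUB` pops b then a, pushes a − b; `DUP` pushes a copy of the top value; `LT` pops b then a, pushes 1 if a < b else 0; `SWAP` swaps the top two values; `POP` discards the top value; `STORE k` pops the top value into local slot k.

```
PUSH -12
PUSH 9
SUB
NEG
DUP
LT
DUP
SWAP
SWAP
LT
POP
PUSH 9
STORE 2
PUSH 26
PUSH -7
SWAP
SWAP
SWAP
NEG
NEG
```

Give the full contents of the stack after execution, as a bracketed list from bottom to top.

PUSH -12 : -12
PUSH 9   : -12 9
SUB      : -21
NEG      : 21
DUP      : 21 21
LT       : 0
DUP      : 0 0
SWAP     : 0 0
SWAP     : 0 0
LT       : 0
POP      : (empty)
PUSH 9   : 9
STORE 2  : (empty)
PUSH 26  : 26
PUSH -7  : 26 -7
SWAP     : -7 26
SWAP     : 26 -7
SWAP     : -7 26
NEG      : -7 -26
NEG      : -7 26

[-7, 26]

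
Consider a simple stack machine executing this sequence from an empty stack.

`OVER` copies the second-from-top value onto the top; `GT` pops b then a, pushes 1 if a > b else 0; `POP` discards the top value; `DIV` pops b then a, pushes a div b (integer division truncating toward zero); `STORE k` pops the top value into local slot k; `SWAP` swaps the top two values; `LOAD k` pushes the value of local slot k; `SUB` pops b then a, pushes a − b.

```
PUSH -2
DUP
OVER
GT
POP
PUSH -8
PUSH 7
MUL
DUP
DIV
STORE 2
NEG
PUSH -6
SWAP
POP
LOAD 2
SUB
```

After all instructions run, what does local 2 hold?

1

PUSH -2 → [-2]
DUP     → [-2, -2]
OVER    → [-2, -2, -2]
GT      → [-2, 0]
POP     → [-2]
PUSH -8 → [-2, -8]
PUSH 7  → [-2, -8, 7]
MUL     → [-2, -56]
DUP     → [-2, -56, -56]
DIV     → [-2, 1]
STORE 2 → [-2]
NEG     → [2]
PUSH -6 → [2, -6]
SWAP    → [-6, 2]
POP     → [-6]
LOAD 2  → [-6, 1]
SUB     → [-7]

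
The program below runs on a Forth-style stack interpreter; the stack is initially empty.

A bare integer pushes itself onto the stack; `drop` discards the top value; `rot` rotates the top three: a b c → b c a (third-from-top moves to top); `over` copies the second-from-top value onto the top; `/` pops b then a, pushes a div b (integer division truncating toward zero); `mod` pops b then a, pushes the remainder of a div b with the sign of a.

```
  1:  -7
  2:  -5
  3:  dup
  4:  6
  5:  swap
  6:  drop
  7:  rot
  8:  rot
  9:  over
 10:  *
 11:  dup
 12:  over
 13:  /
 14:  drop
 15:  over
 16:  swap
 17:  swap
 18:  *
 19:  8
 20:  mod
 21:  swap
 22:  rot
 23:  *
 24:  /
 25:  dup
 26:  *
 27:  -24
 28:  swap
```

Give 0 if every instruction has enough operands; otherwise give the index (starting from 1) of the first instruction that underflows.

-7   → -7
-5   → -7 -5
dup  → -7 -5 -5
6    → -7 -5 -5 6
swap → -7 -5 6 -5
drop → -7 -5 6
rot  → -5 6 -7
rot  → 6 -7 -5
over → 6 -7 -5 -7
*    → 6 -7 35
dup  → 6 -7 35 35
over → 6 -7 35 35 35
/    → 6 -7 35 1
drop → 6 -7 35
over → 6 -7 35 -7
swap → 6 -7 -7 35
swap → 6 -7 35 -7
*    → 6 -7 -245
8    → 6 -7 -245 8
mod  → 6 -7 -5
swap → 6 -5 -7
rot  → -5 -7 6
*    → -5 -42
/    → 0
dup  → 0 0
*    → 0
-24  → 0 -24
swap → -24 0

0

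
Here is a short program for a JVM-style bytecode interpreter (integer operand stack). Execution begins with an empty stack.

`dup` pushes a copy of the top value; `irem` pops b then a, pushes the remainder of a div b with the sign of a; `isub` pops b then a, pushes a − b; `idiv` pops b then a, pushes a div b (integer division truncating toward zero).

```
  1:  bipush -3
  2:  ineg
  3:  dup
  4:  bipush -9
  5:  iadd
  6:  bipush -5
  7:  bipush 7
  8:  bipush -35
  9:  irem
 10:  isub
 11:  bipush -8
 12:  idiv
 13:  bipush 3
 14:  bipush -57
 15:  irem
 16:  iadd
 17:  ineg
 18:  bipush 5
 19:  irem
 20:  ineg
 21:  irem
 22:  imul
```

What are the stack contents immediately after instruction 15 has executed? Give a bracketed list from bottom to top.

bipush -3  → -3
ineg       → 3
dup        → 3 3
bipush -9  → 3 3 -9
iadd       → 3 -6
bipush -5  → 3 -6 -5
bipush 7   → 3 -6 -5 7
bipush -35 → 3 -6 -5 7 -35
irem       → 3 -6 -5 7
isub       → 3 -6 -12
bipush -8  → 3 -6 -12 -8
idiv       → 3 -6 1
bipush 3   → 3 -6 1 3
bipush -57 → 3 -6 1 3 -57
irem       → 3 -6 1 3

[3, -6, 1, 3]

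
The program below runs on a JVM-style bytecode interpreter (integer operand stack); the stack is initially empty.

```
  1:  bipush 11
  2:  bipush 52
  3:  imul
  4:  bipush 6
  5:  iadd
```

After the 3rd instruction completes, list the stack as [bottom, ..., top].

[572]

bipush 11  11
bipush 52  11 52
imul       572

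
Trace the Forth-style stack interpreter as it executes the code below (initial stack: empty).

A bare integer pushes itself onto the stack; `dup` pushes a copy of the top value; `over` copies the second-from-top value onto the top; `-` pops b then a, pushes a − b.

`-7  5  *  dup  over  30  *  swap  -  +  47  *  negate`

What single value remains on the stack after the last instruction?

49350

-7     : [-7]
5      : [-7, 5]
*      : [-35]
dup    : [-35, -35]
over   : [-35, -35, -35]
30     : [-35, -35, -35, 30]
*      : [-35, -35, -1050]
swap   : [-35, -1050, -35]
-      : [-35, -1015]
+      : [-1050]
47     : [-1050, 47]
*      : [-49350]
negate : [49350]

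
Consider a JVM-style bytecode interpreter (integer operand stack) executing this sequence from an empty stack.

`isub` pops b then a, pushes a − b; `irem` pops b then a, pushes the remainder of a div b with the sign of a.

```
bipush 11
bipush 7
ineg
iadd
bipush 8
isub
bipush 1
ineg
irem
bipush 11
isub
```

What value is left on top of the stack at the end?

bipush 11 : [11]
bipush 7  : [11, 7]
ineg      : [11, -7]
iadd      : [4]
bipush 8  : [4, 8]
isub      : [-4]
bipush 1  : [-4, 1]
ineg      : [-4, -1]
irem      : [0]
bipush 11 : [0, 11]
isub      : [-11]

-11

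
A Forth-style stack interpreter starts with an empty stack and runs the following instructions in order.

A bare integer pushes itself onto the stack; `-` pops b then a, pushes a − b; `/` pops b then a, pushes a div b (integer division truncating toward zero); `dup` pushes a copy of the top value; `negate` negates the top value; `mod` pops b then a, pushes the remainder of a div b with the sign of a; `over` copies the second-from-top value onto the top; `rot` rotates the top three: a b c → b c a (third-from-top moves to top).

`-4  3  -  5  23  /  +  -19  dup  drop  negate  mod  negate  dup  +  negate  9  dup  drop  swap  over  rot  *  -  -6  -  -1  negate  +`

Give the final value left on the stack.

-4     : [-4]
3      : [-4, 3]
-      : [-7]
5      : [-7, 5]
23     : [-7, 5, 23]
/      : [-7, 0]
+      : [-7]
-19    : [-7, -19]
dup    : [-7, -19, -19]
drop   : [-7, -19]
negate : [-7, 19]
mod    : [-7]
negate : [7]
dup    : [7, 7]
+      : [14]
negate : [-14]
9      : [-14, 9]
dup    : [-14, 9, 9]
drop   : [-14, 9]
swap   : [9, -14]
over   : [9, -14, 9]
rot    : [-14, 9, 9]
*      : [-14, 81]
-      : [-95]
-6     : [-95, -6]
-      : [-89]
-1     : [-89, -1]
negate : [-89, 1]
+      : [-88]

-88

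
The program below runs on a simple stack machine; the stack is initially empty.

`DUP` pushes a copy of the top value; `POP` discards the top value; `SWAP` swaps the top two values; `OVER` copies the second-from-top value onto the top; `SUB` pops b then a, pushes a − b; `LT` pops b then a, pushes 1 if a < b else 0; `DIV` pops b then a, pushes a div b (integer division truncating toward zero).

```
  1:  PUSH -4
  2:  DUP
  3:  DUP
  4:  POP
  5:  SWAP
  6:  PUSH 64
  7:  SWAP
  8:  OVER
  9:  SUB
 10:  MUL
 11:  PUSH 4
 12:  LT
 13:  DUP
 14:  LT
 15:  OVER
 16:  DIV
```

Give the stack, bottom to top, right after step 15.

PUSH -4 → [-4]
DUP     → [-4, -4]
DUP     → [-4, -4, -4]
POP     → [-4, -4]
SWAP    → [-4, -4]
PUSH 64 → [-4, -4, 64]
SWAP    → [-4, 64, -4]
OVER    → [-4, 64, -4, 64]
SUB     → [-4, 64, -68]
MUL     → [-4, -4352]
PUSH 4  → [-4, -4352, 4]
LT      → [-4, 1]
DUP     → [-4, 1, 1]
LT      → [-4, 0]
OVER    → [-4, 0, -4]

[-4, 0, -4]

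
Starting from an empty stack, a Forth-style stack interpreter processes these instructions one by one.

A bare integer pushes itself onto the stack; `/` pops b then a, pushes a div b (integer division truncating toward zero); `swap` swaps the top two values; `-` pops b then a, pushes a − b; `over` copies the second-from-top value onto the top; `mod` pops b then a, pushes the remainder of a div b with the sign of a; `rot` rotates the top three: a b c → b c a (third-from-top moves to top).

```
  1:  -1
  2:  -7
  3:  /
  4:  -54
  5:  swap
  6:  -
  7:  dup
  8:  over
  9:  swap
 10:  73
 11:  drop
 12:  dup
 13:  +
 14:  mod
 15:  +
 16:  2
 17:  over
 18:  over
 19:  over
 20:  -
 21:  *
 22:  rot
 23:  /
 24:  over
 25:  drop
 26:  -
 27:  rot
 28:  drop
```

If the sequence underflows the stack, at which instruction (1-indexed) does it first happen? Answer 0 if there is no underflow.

-1    -1
-7    -1 -7
/     0
-54   0 -54
swap  -54 0
-     -54
dup   -54 -54
over  -54 -54 -54
swap  -54 -54 -54
73    -54 -54 -54 73
drop  -54 -54 -54
dup   -54 -54 -54 -54
+     -54 -54 -108
mod   -54 -54
+     -108
2     -108 2
over  -108 2 -108
over  -108 2 -108 2
over  -108 2 -108 2 -108
-     -108 2 -108 110
*     -108 2 -11880
rot   2 -11880 -108
/     2 110
over  2 110 2
drop  2 110
-     -108
rot  — needs 3 operands, stack has 1 → underflow

27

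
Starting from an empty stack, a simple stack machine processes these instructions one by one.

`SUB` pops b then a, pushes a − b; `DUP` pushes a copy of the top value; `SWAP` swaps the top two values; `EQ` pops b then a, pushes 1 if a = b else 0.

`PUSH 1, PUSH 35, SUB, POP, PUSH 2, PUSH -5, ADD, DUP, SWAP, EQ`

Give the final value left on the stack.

PUSH 1  → 1
PUSH 35 → 1 35
SUB     → -34
POP     → (empty)
PUSH 2  → 2
PUSH -5 → 2 -5
ADD     → -3
DUP     → -3 -3
SWAP    → -3 -3
EQ      → 1

1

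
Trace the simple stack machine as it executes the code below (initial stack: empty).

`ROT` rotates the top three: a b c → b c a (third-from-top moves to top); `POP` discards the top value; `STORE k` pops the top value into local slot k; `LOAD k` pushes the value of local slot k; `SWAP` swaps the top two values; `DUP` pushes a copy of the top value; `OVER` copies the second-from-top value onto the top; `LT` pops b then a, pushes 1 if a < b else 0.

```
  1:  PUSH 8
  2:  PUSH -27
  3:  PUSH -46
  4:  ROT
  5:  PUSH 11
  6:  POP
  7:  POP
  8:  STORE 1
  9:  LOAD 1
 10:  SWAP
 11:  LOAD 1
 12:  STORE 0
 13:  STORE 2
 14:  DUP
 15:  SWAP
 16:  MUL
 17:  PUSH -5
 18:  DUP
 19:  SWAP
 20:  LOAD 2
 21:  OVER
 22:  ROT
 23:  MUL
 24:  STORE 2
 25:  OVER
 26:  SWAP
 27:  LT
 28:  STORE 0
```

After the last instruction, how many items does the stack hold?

PUSH 8   -> [8]
PUSH -27 -> [8, -27]
PUSH -46 -> [8, -27, -46]
ROT      -> [-27, -46, 8]
PUSH 11  -> [-27, -46, 8, 11]
POP      -> [-27, -46, 8]
POP      -> [-27, -46]
STORE 1  -> [-27]
LOAD 1   -> [-27, -46]
SWAP     -> [-46, -27]
LOAD 1   -> [-46, -27, -46]
STORE 0  -> [-46, -27]
STORE 2  -> [-46]
DUP      -> [-46, -46]
SWAP     -> [-46, -46]
MUL      -> [2116]
PUSH -5  -> [2116, -5]
DUP      -> [2116, -5, -5]
SWAP     -> [2116, -5, -5]
LOAD 2   -> [2116, -5, -5, -27]
OVER     -> [2116, -5, -5, -27, -5]
ROT      -> [2116, -5, -27, -5, -5]
MUL      -> [2116, -5, -27, 25]
STORE 2  -> [2116, -5, -27]
OVER     -> [2116, -5, -27, -5]
SWAP     -> [2116, -5, -5, -27]
LT       -> [2116, -5, 0]
STORE 0  -> [2116, -5]

2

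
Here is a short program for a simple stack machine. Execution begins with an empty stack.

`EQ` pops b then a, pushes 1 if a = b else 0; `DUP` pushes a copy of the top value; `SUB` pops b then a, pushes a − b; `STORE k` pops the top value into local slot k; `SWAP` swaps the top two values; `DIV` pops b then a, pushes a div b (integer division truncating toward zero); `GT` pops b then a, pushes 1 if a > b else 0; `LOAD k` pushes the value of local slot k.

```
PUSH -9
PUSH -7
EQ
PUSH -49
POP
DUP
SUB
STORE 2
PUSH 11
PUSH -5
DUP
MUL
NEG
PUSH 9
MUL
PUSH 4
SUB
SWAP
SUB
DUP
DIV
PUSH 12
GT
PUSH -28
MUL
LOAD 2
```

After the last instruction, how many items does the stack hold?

2

PUSH -9   -9
PUSH -7   -9 -7
EQ        0
PUSH -49  0 -49
POP       0
DUP       0 0
SUB       0
STORE 2   (empty)
PUSH 11   11
PUSH -5   11 -5
DUP       11 -5 -5
MUL       11 25
NEG       11 -25
PUSH 9    11 -25 9
MUL       11 -225
PUSH 4    11 -225 4
SUB       11 -229
SWAP      -229 11
SUB       -240
DUP       -240 -240
DIV       1
PUSH 12   1 12
GT        0
PUSH -28  0 -28
MUL       0
LOAD 2    0 0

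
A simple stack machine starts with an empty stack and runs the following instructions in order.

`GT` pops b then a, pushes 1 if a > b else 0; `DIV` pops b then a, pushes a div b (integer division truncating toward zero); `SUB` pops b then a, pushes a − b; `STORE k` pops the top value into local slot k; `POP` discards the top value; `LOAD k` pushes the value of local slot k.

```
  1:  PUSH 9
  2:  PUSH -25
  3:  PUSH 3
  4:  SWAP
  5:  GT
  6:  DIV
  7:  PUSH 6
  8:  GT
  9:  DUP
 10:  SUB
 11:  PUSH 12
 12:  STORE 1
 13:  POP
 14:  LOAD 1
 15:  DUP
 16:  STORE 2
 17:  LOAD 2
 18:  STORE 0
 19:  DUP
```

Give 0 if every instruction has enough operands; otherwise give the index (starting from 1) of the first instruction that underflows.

0

PUSH 9   → 9
PUSH -25 → 9 -25
PUSH 3   → 9 -25 3
SWAP     → 9 3 -25
GT       → 9 1
DIV      → 9
PUSH 6   → 9 6
GT       → 1
DUP      → 1 1
SUB      → 0
PUSH 12  → 0 12
STORE 1  → 0
POP      → (empty)
LOAD 1   → 12
DUP      → 12 12
STORE 2  → 12
LOAD 2   → 12 12
STORE 0  → 12
DUP      → 12 12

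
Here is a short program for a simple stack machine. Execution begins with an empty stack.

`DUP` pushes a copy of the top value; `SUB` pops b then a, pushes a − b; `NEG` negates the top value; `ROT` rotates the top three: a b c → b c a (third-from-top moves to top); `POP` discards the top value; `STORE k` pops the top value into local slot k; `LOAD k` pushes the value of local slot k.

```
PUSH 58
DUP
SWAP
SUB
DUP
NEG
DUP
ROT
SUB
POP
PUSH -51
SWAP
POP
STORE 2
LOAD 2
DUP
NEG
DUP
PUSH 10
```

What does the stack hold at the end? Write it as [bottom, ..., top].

[-51, 51, 51, 10]

PUSH 58  → [58]
DUP      → [58, 58]
SWAP     → [58, 58]
SUB      → [0]
DUP      → [0, 0]
NEG      → [0, 0]
DUP      → [0, 0, 0]
ROT      → [0, 0, 0]
SUB      → [0, 0]
POP      → [0]
PUSH -51 → [0, -51]
SWAP     → [-51, 0]
POP      → [-51]
STORE 2  → []
LOAD 2   → [-51]
DUP      → [-51, -51]
NEG      → [-51, 51]
DUP      → [-51, 51, 51]
PUSH 10  → [-51, 51, 51, 10]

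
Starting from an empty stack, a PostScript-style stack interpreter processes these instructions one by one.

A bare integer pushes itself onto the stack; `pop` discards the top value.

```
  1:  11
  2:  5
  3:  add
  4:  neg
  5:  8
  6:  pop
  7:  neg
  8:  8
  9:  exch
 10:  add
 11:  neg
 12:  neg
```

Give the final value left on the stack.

11   → 11
5    → 11 5
add  → 16
neg  → -16
8    → -16 8
pop  → -16
neg  → 16
8    → 16 8
exch → 8 16
add  → 24
neg  → -24
neg  → 24

24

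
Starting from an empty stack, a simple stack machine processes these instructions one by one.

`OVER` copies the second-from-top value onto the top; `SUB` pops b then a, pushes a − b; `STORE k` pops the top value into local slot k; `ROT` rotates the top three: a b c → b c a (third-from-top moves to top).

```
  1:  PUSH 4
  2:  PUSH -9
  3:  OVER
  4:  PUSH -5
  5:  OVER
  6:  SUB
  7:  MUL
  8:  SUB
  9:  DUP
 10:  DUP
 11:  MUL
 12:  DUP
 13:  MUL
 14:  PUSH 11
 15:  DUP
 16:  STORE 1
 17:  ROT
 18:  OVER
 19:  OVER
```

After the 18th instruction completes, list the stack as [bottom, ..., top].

PUSH 4  → 4
PUSH -9 → 4 -9
OVER    → 4 -9 4
PUSH -5 → 4 -9 4 -5
OVER    → 4 -9 4 -5 4
SUB     → 4 -9 4 -9
MUL     → 4 -9 -36
SUB     → 4 27
DUP     → 4 27 27
DUP     → 4 27 27 27
MUL     → 4 27 729
DUP     → 4 27 729 729
MUL     → 4 27 531441
PUSH 11 → 4 27 531441 11
DUP     → 4 27 531441 11 11
STORE 1 → 4 27 531441 11
ROT     → 4 531441 11 27
OVER    → 4 531441 11 27 11

[4, 531441, 11, 27, 11]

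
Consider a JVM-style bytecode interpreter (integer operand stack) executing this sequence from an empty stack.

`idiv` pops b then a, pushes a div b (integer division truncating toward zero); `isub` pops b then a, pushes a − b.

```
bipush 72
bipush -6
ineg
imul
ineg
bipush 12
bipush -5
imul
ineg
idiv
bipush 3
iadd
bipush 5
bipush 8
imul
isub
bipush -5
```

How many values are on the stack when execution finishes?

2

bipush 72  72
bipush -6  72 -6
ineg       72 6
imul       432
ineg       -432
bipush 12  -432 12
bipush -5  -432 12 -5
imul       -432 -60
ineg       -432 60
idiv       -7
bipush 3   -7 3
iadd       -4
bipush 5   -4 5
bipush 8   -4 5 8
imul       -4 40
isub       -44
bipush -5  -44 -5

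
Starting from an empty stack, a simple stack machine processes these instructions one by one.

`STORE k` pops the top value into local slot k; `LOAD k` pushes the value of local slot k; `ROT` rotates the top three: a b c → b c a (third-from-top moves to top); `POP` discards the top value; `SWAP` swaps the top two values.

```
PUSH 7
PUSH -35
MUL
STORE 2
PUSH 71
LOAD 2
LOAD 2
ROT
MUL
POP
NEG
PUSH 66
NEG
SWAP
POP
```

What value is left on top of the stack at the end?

PUSH 7   -> [7]
PUSH -35 -> [7, -35]
MUL      -> [-245]
STORE 2  -> []
PUSH 71  -> [71]
LOAD 2   -> [71, -245]
LOAD 2   -> [71, -245, -245]
ROT      -> [-245, -245, 71]
MUL      -> [-245, -17395]
POP      -> [-245]
NEG      -> [245]
PUSH 66  -> [245, 66]
NEG      -> [245, -66]
SWAP     -> [-66, 245]
POP      -> [-66]

-66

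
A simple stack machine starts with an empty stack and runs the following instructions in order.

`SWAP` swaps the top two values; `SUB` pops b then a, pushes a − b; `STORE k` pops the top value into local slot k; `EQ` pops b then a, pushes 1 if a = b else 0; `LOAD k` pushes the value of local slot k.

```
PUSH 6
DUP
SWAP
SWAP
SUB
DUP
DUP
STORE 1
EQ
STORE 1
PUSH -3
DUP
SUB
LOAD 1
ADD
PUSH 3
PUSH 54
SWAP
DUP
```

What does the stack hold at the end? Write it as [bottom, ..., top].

PUSH 6  → 6
DUP     → 6 6
SWAP    → 6 6
SWAP    → 6 6
SUB     → 0
DUP     → 0 0
DUP     → 0 0 0
STORE 1 → 0 0
EQ      → 1
STORE 1 → (empty)
PUSH -3 → -3
DUP     → -3 -3
SUB     → 0
LOAD 1  → 0 1
ADD     → 1
PUSH 3  → 1 3
PUSH 54 → 1 3 54
SWAP    → 1 54 3
DUP     → 1 54 3 3

[1, 54, 3, 3]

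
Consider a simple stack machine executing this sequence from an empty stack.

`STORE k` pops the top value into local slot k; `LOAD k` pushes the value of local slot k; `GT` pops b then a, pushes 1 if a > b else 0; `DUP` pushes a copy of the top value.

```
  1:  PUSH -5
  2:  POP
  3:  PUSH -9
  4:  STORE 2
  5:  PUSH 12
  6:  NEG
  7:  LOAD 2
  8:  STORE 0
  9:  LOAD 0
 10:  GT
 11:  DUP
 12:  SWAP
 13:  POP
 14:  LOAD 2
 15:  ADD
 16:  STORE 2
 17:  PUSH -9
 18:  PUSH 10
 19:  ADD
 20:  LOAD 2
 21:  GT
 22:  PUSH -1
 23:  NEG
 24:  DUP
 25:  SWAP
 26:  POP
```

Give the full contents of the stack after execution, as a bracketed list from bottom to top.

[1, 1]

PUSH -5 → -5
POP     → (empty)
PUSH -9 → -9
STORE 2 → (empty)
PUSH 12 → 12
NEG     → -12
LOAD 2  → -12 -9
STORE 0 → -12
LOAD 0  → -12 -9
GT      → 0
DUP     → 0 0
SWAP    → 0 0
POP     → 0
LOAD 2  → 0 -9
ADD     → -9
STORE 2 → (empty)
PUSH -9 → -9
PUSH 10 → -9 10
ADD     → 1
LOAD 2  → 1 -9
GT      → 1
PUSH -1 → 1 -1
NEG     → 1 1
DUP     → 1 1 1
SWAP    → 1 1 1
POP     → 1 1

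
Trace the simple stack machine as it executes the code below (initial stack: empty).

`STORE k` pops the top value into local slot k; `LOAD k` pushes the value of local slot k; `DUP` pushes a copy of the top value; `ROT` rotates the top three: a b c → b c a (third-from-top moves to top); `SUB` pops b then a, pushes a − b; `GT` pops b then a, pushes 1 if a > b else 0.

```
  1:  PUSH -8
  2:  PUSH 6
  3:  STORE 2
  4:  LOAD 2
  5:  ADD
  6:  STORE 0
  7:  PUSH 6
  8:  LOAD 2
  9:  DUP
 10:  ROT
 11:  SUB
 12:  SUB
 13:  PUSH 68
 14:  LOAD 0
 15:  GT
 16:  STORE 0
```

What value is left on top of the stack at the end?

6

PUSH -8  -8
PUSH 6   -8 6
STORE 2  -8
LOAD 2   -8 6
ADD      -2
STORE 0  (empty)
PUSH 6   6
LOAD 2   6 6
DUP      6 6 6
ROT      6 6 6
SUB      6 0
SUB      6
PUSH 68  6 68
LOAD 0   6 68 -2
GT       6 1
STORE 0  6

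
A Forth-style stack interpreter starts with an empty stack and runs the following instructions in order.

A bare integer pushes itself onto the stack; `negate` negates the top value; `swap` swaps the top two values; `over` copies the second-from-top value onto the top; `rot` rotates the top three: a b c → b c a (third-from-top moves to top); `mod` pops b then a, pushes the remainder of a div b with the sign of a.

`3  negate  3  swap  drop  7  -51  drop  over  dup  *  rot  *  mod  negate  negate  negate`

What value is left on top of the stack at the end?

3       3
negate  -3
3       -3 3
swap    3 -3
drop    3
7       3 7
-51     3 7 -51
drop    3 7
over    3 7 3
dup     3 7 3 3
*       3 7 9
rot     7 9 3
*       7 27
mod     7
negate  -7
negate  7
negate  -7

-7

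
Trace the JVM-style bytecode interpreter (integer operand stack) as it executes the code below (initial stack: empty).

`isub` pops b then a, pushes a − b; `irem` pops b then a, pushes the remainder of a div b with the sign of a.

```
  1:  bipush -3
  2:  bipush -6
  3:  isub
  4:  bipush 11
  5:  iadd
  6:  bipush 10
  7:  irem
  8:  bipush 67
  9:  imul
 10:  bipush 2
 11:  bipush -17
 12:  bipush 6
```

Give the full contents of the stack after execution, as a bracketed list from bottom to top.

bipush -3   [-3]
bipush -6   [-3, -6]
isub        [3]
bipush 11   [3, 11]
iadd        [14]
bipush 10   [14, 10]
irem        [4]
bipush 67   [4, 67]
imul        [268]
bipush 2    [268, 2]
bipush -17  [268, 2, -17]
bipush 6    [268, 2, -17, 6]

[268, 2, -17, 6]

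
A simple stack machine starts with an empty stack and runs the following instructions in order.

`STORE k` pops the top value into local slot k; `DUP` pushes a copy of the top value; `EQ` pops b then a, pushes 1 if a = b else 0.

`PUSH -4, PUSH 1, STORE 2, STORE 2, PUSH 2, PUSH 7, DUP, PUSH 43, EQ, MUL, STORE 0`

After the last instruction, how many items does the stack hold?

1

PUSH -4  -4
PUSH 1   -4 1
STORE 2  -4
STORE 2  (empty)
PUSH 2   2
PUSH 7   2 7
DUP      2 7 7
PUSH 43  2 7 7 43
EQ       2 7 0
MUL      2 0
STORE 0  2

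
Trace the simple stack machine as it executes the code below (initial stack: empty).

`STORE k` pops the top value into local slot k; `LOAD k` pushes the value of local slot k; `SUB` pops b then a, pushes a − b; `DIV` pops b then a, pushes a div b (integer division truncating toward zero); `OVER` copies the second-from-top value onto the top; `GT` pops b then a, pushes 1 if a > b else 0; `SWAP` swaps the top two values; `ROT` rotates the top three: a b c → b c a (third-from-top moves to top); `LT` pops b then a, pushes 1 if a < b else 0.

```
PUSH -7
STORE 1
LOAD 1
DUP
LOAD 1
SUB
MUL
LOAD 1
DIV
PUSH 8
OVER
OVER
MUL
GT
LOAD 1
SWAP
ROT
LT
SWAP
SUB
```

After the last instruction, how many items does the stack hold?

1

PUSH -7  -7
STORE 1  (empty)
LOAD 1   -7
DUP      -7 -7
LOAD 1   -7 -7 -7
SUB      -7 0
MUL      0
LOAD 1   0 -7
DIV      0
PUSH 8   0 8
OVER     0 8 0
OVER     0 8 0 8
MUL      0 8 0
GT       0 1
LOAD 1   0 1 -7
SWAP     0 -7 1
ROT      -7 1 0
LT       -7 0
SWAP     0 -7
SUB      7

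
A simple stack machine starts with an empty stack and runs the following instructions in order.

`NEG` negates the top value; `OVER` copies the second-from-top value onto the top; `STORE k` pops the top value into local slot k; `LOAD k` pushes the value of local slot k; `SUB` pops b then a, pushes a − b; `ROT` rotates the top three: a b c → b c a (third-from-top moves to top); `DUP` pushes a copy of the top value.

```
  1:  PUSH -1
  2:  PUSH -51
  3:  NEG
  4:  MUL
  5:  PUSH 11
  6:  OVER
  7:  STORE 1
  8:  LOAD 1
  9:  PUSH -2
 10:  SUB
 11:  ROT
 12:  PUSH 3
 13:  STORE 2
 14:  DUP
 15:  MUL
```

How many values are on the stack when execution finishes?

3

PUSH -1  : -1
PUSH -51 : -1 -51
NEG      : -1 51
MUL      : -51
PUSH 11  : -51 11
OVER     : -51 11 -51
STORE 1  : -51 11
LOAD 1   : -51 11 -51
PUSH -2  : -51 11 -51 -2
SUB      : -51 11 -49
ROT      : 11 -49 -51
PUSH 3   : 11 -49 -51 3
STORE 2  : 11 -49 -51
DUP      : 11 -49 -51 -51
MUL      : 11 -49 2601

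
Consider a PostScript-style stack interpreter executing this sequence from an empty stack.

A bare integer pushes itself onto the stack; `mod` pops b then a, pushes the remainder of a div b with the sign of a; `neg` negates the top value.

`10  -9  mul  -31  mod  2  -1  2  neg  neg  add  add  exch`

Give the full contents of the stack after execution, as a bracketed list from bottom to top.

10    10
-9    10 -9
mul   -90
-31   -90 -31
mod   -28
2     -28 2
-1    -28 2 -1
2     -28 2 -1 2
neg   -28 2 -1 -2
neg   -28 2 -1 2
add   -28 2 1
add   -28 3
exch  3 -28

[3, -28]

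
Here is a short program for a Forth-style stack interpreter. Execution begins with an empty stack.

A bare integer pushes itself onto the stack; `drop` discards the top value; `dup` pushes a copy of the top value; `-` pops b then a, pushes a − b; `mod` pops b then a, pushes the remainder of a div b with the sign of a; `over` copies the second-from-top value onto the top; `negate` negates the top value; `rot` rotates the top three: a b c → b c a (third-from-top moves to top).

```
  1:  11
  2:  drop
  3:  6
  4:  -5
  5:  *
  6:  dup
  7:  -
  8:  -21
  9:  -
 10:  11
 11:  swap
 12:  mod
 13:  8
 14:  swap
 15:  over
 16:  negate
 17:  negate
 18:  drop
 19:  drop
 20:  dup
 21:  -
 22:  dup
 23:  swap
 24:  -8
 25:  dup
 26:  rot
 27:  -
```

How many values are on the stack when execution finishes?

3

11     → [11]
drop   → []
6      → [6]
-5     → [6, -5]
*      → [-30]
dup    → [-30, -30]
-      → [0]
-21    → [0, -21]
-      → [21]
11     → [21, 11]
swap   → [11, 21]
mod    → [11]
8      → [11, 8]
swap   → [8, 11]
over   → [8, 11, 8]
negate → [8, 11, -8]
negate → [8, 11, 8]
drop   → [8, 11]
drop   → [8]
dup    → [8, 8]
-      → [0]
dup    → [0, 0]
swap   → [0, 0]
-8     → [0, 0, -8]
dup    → [0, 0, -8, -8]
rot    → [0, -8, -8, 0]
-      → [0, -8, -8]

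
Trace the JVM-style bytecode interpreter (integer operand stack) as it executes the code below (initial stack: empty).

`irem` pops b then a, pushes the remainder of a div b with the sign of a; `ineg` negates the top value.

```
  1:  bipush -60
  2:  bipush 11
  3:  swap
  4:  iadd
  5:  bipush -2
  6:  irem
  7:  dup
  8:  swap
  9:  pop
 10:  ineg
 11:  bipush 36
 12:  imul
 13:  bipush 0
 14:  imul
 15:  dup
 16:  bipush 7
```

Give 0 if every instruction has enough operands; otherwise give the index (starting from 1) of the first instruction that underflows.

0

bipush -60 -> [-60]
bipush 11  -> [-60, 11]
swap       -> [11, -60]
iadd       -> [-49]
bipush -2  -> [-49, -2]
irem       -> [-1]
dup        -> [-1, -1]
swap       -> [-1, -1]
pop        -> [-1]
ineg       -> [1]
bipush 36  -> [1, 36]
imul       -> [36]
bipush 0   -> [36, 0]
imul       -> [0]
dup        -> [0, 0]
bipush 7   -> [0, 0, 7]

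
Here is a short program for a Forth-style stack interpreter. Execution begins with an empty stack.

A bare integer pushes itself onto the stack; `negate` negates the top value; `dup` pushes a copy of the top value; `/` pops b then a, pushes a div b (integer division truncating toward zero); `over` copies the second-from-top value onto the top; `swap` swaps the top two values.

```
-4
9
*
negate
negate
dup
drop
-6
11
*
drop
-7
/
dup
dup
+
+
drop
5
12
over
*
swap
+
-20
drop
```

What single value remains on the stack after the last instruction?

65

-4     → [-4]
9      → [-4, 9]
*      → [-36]
negate → [36]
negate → [-36]
dup    → [-36, -36]
drop   → [-36]
-6     → [-36, -6]
11     → [-36, -6, 11]
*      → [-36, -66]
drop   → [-36]
-7     → [-36, -7]
/      → [5]
dup    → [5, 5]
dup    → [5, 5, 5]
+      → [5, 10]
+      → [15]
drop   → []
5      → [5]
12     → [5, 12]
over   → [5, 12, 5]
*      → [5, 60]
swap   → [60, 5]
+      → [65]
-20    → [65, -20]
drop   → [65]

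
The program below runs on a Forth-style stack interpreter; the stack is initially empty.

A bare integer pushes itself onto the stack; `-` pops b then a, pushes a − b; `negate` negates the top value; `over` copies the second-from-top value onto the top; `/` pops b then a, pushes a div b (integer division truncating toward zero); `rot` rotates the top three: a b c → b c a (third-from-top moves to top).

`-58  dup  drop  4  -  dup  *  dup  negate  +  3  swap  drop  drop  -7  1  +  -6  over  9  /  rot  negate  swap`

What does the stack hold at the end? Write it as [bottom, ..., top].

-58    : [-58]
dup    : [-58, -58]
drop   : [-58]
4      : [-58, 4]
-      : [-62]
dup    : [-62, -62]
*      : [3844]
dup    : [3844, 3844]
negate : [3844, -3844]
+      : [0]
3      : [0, 3]
swap   : [3, 0]
drop   : [3]
drop   : []
-7     : [-7]
1      : [-7, 1]
+      : [-6]
-6     : [-6, -6]
over   : [-6, -6, -6]
9      : [-6, -6, -6, 9]
/      : [-6, -6, 0]
rot    : [-6, 0, -6]
negate : [-6, 0, 6]
swap   : [-6, 6, 0]

[-6, 6, 0]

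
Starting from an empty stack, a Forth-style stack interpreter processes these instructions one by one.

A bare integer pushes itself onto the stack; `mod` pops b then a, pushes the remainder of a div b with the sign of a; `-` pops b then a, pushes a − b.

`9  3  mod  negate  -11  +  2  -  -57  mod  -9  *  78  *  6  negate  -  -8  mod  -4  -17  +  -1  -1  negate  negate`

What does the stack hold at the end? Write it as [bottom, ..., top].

9      -> [9]
3      -> [9, 3]
mod    -> [0]
negate -> [0]
-11    -> [0, -11]
+      -> [-11]
2      -> [-11, 2]
-      -> [-13]
-57    -> [-13, -57]
mod    -> [-13]
-9     -> [-13, -9]
*      -> [117]
78     -> [117, 78]
*      -> [9126]
6      -> [9126, 6]
negate -> [9126, -6]
-      -> [9132]
-8     -> [9132, -8]
mod    -> [4]
-4     -> [4, -4]
-17    -> [4, -4, -17]
+      -> [4, -21]
-1     -> [4, -21, -1]
-1     -> [4, -21, -1, -1]
negate -> [4, -21, -1, 1]
negate -> [4, -21, -1, -1]

[4, -21, -1, -1]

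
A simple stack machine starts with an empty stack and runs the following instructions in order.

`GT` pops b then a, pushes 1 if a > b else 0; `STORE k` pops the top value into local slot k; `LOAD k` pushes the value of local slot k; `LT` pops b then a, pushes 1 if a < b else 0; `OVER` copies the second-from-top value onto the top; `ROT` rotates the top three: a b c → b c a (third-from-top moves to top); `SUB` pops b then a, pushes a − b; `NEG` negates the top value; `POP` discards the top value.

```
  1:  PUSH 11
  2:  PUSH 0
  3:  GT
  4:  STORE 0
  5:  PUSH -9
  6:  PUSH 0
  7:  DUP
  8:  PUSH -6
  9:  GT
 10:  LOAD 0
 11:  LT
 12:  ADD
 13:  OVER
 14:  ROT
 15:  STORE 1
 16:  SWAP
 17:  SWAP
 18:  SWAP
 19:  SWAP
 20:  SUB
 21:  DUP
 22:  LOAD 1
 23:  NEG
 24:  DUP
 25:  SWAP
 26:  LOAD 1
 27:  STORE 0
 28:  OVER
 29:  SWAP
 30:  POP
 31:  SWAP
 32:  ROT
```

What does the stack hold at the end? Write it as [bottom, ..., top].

PUSH 11 → 11
PUSH 0  → 11 0
GT      → 1
STORE 0 → (empty)
PUSH -9 → -9
PUSH 0  → -9 0
DUP     → -9 0 0
PUSH -6 → -9 0 0 -6
GT      → -9 0 1
LOAD 0  → -9 0 1 1
LT      → -9 0 0
ADD     → -9 0
OVER    → -9 0 -9
ROT     → 0 -9 -9
STORE 1 → 0 -9
SWAP    → -9 0
SWAP    → 0 -9
SWAP    → -9 0
SWAP    → 0 -9
SUB     → 9
DUP     → 9 9
LOAD 1  → 9 9 -9
NEG     → 9 9 9
DUP     → 9 9 9 9
SWAP    → 9 9 9 9
LOAD 1  → 9 9 9 9 -9
STORE 0 → 9 9 9 9
OVER    → 9 9 9 9 9
SWAP    → 9 9 9 9 9
POP     → 9 9 9 9
SWAP    → 9 9 9 9
ROT     → 9 9 9 9

[9, 9, 9, 9]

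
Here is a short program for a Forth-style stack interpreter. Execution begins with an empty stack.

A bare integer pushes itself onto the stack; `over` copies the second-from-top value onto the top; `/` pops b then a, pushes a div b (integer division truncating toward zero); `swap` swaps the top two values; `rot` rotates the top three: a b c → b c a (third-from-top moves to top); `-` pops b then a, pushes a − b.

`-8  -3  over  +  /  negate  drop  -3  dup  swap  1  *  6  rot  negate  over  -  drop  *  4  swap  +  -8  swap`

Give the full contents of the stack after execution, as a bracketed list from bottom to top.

-8     -> -8
-3     -> -8 -3
over   -> -8 -3 -8
+      -> -8 -11
/      -> 0
negate -> 0
drop   -> (empty)
-3     -> -3
dup    -> -3 -3
swap   -> -3 -3
1      -> -3 -3 1
*      -> -3 -3
6      -> -3 -3 6
rot    -> -3 6 -3
negate -> -3 6 3
over   -> -3 6 3 6
-      -> -3 6 -3
drop   -> -3 6
*      -> -18
4      -> -18 4
swap   -> 4 -18
+      -> -14
-8     -> -14 -8
swap   -> -8 -14

[-8, -14]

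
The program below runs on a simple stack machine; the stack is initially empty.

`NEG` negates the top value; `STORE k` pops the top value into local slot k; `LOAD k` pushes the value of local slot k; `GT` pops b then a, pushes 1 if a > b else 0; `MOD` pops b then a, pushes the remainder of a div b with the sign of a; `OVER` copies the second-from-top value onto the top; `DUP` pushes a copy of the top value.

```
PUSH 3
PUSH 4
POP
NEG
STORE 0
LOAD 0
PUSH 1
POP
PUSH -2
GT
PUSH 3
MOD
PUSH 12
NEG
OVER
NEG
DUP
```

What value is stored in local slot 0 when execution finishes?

-3

PUSH 3   [3]
PUSH 4   [3, 4]
POP      [3]
NEG      [-3]
STORE 0  []
LOAD 0   [-3]
PUSH 1   [-3, 1]
POP      [-3]
PUSH -2  [-3, -2]
GT       [0]
PUSH 3   [0, 3]
MOD      [0]
PUSH 12  [0, 12]
NEG      [0, -12]
OVER     [0, -12, 0]
NEG      [0, -12, 0]
DUP      [0, -12, 0, 0]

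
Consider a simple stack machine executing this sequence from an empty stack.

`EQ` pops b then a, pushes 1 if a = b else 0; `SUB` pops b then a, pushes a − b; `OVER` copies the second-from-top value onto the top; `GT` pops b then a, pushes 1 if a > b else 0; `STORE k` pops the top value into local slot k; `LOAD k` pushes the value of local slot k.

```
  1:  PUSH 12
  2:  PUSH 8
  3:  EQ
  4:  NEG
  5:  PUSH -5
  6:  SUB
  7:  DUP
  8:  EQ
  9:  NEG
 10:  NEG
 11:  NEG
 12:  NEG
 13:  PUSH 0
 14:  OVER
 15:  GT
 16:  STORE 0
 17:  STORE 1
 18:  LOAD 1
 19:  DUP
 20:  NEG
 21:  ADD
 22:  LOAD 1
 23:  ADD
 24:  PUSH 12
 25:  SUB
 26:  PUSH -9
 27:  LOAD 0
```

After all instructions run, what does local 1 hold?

PUSH 12 : [12]
PUSH 8  : [12, 8]
EQ      : [0]
NEG     : [0]
PUSH -5 : [0, -5]
SUB     : [5]
DUP     : [5, 5]
EQ      : [1]
NEG     : [-1]
NEG     : [1]
NEG     : [-1]
NEG     : [1]
PUSH 0  : [1, 0]
OVER    : [1, 0, 1]
GT      : [1, 0]
STORE 0 : [1]
STORE 1 : []
LOAD 1  : [1]
DUP     : [1, 1]
NEG     : [1, -1]
ADD     : [0]
LOAD 1  : [0, 1]
ADD     : [1]
PUSH 12 : [1, 12]
SUB     : [-11]
PUSH -9 : [-11, -9]
LOAD 0  : [-11, -9, 0]

1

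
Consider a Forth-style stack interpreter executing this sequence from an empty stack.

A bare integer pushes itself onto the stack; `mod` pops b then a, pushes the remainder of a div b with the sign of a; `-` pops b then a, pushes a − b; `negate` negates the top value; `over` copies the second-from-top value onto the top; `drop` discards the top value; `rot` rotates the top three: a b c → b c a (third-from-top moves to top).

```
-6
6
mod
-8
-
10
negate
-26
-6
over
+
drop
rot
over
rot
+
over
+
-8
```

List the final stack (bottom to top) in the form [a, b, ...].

[-10, 8, -44, -8]

-6     → -6
6      → -6 6
mod    → 0
-8     → 0 -8
-      → 8
10     → 8 10
negate → 8 -10
-26    → 8 -10 -26
-6     → 8 -10 -26 -6
over   → 8 -10 -26 -6 -26
+      → 8 -10 -26 -32
drop   → 8 -10 -26
rot    → -10 -26 8
over   → -10 -26 8 -26
rot    → -10 8 -26 -26
+      → -10 8 -52
over   → -10 8 -52 8
+      → -10 8 -44
-8     → -10 8 -44 -8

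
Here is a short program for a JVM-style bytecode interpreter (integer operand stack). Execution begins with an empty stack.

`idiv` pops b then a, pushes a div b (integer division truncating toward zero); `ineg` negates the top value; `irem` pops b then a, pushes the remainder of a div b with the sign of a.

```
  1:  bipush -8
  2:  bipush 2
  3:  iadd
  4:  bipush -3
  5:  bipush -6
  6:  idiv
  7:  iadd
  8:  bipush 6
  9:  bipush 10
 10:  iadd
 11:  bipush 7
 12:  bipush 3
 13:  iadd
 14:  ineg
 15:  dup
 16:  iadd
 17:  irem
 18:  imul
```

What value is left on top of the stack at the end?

-96

bipush -8 : [-8]
bipush 2  : [-8, 2]
iadd      : [-6]
bipush -3 : [-6, -3]
bipush -6 : [-6, -3, -6]
idiv      : [-6, 0]
iadd      : [-6]
bipush 6  : [-6, 6]
bipush 10 : [-6, 6, 10]
iadd      : [-6, 16]
bipush 7  : [-6, 16, 7]
bipush 3  : [-6, 16, 7, 3]
iadd      : [-6, 16, 10]
ineg      : [-6, 16, -10]
dup       : [-6, 16, -10, -10]
iadd      : [-6, 16, -20]
irem      : [-6, 16]
imul      : [-96]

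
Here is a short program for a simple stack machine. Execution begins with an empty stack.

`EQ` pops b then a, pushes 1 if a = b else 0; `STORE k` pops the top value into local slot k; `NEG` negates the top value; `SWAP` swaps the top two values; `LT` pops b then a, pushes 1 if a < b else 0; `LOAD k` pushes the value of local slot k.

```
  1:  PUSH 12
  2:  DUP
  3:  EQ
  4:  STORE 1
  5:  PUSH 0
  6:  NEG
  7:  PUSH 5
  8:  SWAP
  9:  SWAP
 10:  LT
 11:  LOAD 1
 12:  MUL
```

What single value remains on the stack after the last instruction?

PUSH 12 -> [12]
DUP     -> [12, 12]
EQ      -> [1]
STORE 1 -> []
PUSH 0  -> [0]
NEG     -> [0]
PUSH 5  -> [0, 5]
SWAP    -> [5, 0]
SWAP    -> [0, 5]
LT      -> [1]
LOAD 1  -> [1, 1]
MUL     -> [1]

1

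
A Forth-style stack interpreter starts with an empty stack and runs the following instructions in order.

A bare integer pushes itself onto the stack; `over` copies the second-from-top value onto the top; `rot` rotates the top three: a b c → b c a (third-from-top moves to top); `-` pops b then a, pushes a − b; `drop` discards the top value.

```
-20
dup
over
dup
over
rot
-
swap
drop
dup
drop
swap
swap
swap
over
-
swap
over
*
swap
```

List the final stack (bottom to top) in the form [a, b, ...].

[-20, 0, -20]

-20  : [-20]
dup  : [-20, -20]
over : [-20, -20, -20]
dup  : [-20, -20, -20, -20]
over : [-20, -20, -20, -20, -20]
rot  : [-20, -20, -20, -20, -20]
-    : [-20, -20, -20, 0]
swap : [-20, -20, 0, -20]
drop : [-20, -20, 0]
dup  : [-20, -20, 0, 0]
drop : [-20, -20, 0]
swap : [-20, 0, -20]
swap : [-20, -20, 0]
swap : [-20, 0, -20]
over : [-20, 0, -20, 0]
-    : [-20, 0, -20]
swap : [-20, -20, 0]
over : [-20, -20, 0, -20]
*    : [-20, -20, 0]
swap : [-20, 0, -20]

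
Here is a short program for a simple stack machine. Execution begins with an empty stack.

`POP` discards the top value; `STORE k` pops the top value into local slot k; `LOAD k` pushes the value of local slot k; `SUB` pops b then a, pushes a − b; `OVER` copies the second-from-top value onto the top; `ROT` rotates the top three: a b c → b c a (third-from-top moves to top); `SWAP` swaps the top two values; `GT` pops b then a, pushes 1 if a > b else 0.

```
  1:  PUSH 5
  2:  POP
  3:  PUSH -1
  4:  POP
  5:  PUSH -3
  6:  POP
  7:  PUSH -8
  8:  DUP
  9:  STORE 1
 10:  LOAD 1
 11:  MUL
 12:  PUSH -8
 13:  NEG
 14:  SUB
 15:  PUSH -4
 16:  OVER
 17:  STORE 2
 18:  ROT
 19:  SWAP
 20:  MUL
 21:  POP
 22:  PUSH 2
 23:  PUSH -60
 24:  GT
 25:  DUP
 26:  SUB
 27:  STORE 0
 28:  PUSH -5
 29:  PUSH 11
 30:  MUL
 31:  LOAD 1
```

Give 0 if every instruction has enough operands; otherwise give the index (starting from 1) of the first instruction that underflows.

PUSH 5  → 5
POP     → (empty)
PUSH -1 → -1
POP     → (empty)
PUSH -3 → -3
POP     → (empty)
PUSH -8 → -8
DUP     → -8 -8
STORE 1 → -8
LOAD 1  → -8 -8
MUL     → 64
PUSH -8 → 64 -8
NEG     → 64 8
SUB     → 56
PUSH -4 → 56 -4
OVER    → 56 -4 56
STORE 2 → 56 -4
ROT  — needs 3 operands, stack has 2 → underflow

18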